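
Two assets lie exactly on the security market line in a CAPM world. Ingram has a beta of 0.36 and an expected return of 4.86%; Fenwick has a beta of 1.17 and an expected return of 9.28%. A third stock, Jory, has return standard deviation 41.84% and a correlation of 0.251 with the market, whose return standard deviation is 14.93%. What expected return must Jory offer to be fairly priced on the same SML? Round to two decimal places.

MRP = (9.28% − 4.86%) / (1.17 − 0.36) = 5.4568%
R_f = 4.86% − 0.36 × 5.4568% = 2.8956%
β_Jory = ρ·σ_i/σ_m = 0.251 × 41.84 / 14.93 = 0.7034
E(R_Jory) = R_f + β × MRP = 2.8956% + 0.7034 × 5.4568% = 6.73%

6.73%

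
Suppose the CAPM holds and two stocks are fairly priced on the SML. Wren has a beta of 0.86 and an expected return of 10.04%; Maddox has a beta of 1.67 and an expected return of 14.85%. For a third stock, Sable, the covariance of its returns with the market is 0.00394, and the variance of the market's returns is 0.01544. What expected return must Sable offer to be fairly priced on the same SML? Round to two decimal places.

MRP = (14.85% − 10.04%) / (1.67 − 0.86) = 5.9383%
R_f = 10.04% − 0.86 × 5.9383% = 4.9331%
β_Sable = Cov / Var(R_m) = 0.00394 / 0.01544 = 0.2552
E(R_Sable) = R_f + β × MRP = 4.9331% + 0.2552 × 5.9383% = 6.45%

6.45%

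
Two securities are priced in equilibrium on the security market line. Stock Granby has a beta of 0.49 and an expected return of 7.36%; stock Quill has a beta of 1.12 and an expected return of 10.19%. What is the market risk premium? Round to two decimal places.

Both satisfy E(R) = R_f + β·MRP, so the slope of the SML is
MRP = (10.19% − 7.36%) / (1.12 − 0.49) = 2.83% / 0.63 = 4.4921%

4.49%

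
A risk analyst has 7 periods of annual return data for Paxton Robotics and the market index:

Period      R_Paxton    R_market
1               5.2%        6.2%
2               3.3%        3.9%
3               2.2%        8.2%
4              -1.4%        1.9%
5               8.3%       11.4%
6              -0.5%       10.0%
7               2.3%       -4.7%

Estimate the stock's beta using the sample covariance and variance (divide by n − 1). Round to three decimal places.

Mean R_i = (5.2 + 3.3 + 2.2 − 1.4 + 8.3 − 0.5 + 2.3) / 7 = 2.7714%
Mean R_m = (6.2 + 3.9 + 8.2 + 1.9 + 11.4 + 10.0 − 4.7) / 7 = 5.2714%
Σ(R_i − R̄_i)(R_m − R̄_m) = 37.0343  ⇒  Cov = 37.0343 / 6 = 6.1724
Σ(R_m − R̄_m)² = 182.0343  ⇒  Var(R_m) = 182.0343 / 6 = 30.3391
β = Cov / Var(R_m) = 6.1724 / 30.3391 = 0.2034

0.203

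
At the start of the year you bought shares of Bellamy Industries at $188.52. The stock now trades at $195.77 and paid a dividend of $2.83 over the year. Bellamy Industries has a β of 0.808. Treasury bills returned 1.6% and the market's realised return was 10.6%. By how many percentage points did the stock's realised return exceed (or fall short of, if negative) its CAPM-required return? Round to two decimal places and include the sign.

Realised HPR = (P1 + D1 − P0) / P0 = (195.77 + 2.83 − 188.52) / 188.52 = 10.08 / 188.52 = 5.3469%
MRP = 10.6% − 1.6% = 9.00%
CAPM required = R_f + β·MRP = 1.6% + 0.808 × 9.0% = 8.8720%
α = realised − required = 5.3469% − 8.8720% = -3.53%

-3.53%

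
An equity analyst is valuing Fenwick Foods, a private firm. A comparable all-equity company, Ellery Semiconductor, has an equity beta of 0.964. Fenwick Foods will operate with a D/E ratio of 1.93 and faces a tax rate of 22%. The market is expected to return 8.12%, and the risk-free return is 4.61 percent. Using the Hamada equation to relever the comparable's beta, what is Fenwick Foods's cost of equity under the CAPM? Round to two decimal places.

13.09%

β_L = β_U × [1 + (1 − t)(D/E)] = 0.964 × [1 + (1 − 0.22) × 1.93]
    = 0.964 × [1 + 0.78 × 1.93] = 0.964 × 2.5054 = 2.4152
MRP = 8.12% − 4.61% = 3.51%
E(R) = R_f + β_L × MRP = 4.61% + 2.4152 × 3.51% = 13.09%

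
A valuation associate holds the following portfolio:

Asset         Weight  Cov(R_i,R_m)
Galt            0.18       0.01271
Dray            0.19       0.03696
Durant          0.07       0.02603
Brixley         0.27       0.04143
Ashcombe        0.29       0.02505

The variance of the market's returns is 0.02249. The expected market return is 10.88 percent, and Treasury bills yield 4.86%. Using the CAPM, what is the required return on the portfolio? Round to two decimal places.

12.78%

β_Galt = 0.01271 / 0.02249 = 0.5651
β_Dray = 0.03696 / 0.02249 = 1.6434
β_Durant = 0.02603 / 0.02249 = 1.1574
β_Brixley = 0.04143 / 0.02249 = 1.8422
β_Ashcombe = 0.02505 / 0.02249 = 1.1138
β_P = Σ w_i β_i = 0.18×0.5651 + 0.19×1.6434 + 0.07×1.1574 + 0.27×1.8422 + 0.29×1.1138 = 1.3154
MRP = 10.88% − 4.86% = 6.02%
E(R_P) = R_f + β_P × MRP = 4.86% + 1.3154 × 6.02% = 12.78%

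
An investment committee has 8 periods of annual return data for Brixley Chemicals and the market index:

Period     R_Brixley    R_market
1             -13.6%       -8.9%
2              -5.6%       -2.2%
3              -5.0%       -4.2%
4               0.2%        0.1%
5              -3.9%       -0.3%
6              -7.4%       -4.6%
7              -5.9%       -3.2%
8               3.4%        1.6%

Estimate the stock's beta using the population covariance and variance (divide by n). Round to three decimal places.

1.449

Mean R_i = (-13.6 − 5.6 − 5.0 + 0.2 − 3.9 − 7.4 − 5.9 + 3.4) / 8 = -4.7250%
Mean R_m = (-8.9 − 2.2 − 4.2 + 0.1 − 0.3 − 4.6 − 3.2 + 1.6) / 8 = -2.7125%
Σ(R_i − R̄_i)(R_m − R̄_m) = 111.3775  ⇒  Cov = 111.3775 / 8 = 13.9222
Σ(R_m − R̄_m)² = 76.8888  ⇒  Var(R_m) = 76.8888 / 8 = 9.6111
β = Cov / Var(R_m) = 13.9222 / 9.6111 = 1.4486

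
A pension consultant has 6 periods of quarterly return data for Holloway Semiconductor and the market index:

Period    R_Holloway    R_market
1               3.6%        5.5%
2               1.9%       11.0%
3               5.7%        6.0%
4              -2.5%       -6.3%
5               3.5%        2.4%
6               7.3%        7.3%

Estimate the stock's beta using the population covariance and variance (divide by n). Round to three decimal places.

0.391

Mean R_i = (3.6 + 1.9 + 5.7 − 2.5 + 3.5 + 7.3) / 6 = 3.2500%
Mean R_m = (5.5 + 11.0 + 6.0 − 6.3 + 2.4 + 7.3) / 6 = 4.3167%
Σ(R_i − R̄_i)(R_m − R̄_m) = 68.1650  ⇒  Cov = 68.1650 / 6 = 11.3608
Σ(R_m − R̄_m)² = 174.1883  ⇒  Var(R_m) = 174.1883 / 6 = 29.0314
β = Cov / Var(R_m) = 11.3608 / 29.0314 = 0.3913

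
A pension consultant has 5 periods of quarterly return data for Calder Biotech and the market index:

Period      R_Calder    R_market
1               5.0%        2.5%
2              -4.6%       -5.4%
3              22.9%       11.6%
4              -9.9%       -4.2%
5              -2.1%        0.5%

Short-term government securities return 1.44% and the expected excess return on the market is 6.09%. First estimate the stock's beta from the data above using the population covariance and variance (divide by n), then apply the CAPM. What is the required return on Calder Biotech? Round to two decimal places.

Mean R_i = (5.0 − 4.6 + 22.9 − 9.9 − 2.1) / 5 = 2.2600%
Mean R_m = (2.5 − 5.4 + 11.6 − 4.2 + 0.5) / 5 = 1.0000%
Σ(R_i − R̄_i)(R_m − R̄_m) = 332.2100  ⇒  Cov = 332.2100 / 5 = 66.4420
Σ(R_m − R̄_m)² = 182.8600  ⇒  Var(R_m) = 182.8600 / 5 = 36.5720
β = Cov / Var(R_m) = 66.4420 / 36.5720 = 1.8167
E(R) = R_f + β × MRP = 1.44% + 1.8167 × 6.09% = 12.50%

12.50%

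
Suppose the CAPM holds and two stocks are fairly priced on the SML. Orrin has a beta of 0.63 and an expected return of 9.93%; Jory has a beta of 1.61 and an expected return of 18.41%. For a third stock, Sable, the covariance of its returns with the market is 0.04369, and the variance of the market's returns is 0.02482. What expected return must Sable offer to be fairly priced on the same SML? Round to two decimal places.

19.71%

MRP = (18.41% − 9.93%) / (1.61 − 0.63) = 8.6531%
R_f = 9.93% − 0.63 × 8.6531% = 4.4785%
β_Sable = Cov / Var(R_m) = 0.04369 / 0.02482 = 1.7603
E(R_Sable) = R_f + β × MRP = 4.4785% + 1.7603 × 8.6531% = 19.71%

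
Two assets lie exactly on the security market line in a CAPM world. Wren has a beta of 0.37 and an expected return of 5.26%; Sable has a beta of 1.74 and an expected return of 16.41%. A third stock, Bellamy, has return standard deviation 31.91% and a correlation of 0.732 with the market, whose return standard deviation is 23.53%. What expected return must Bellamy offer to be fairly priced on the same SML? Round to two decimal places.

MRP = (16.41% − 5.26%) / (1.74 − 0.37) = 8.1387%
R_f = 5.26% − 0.37 × 8.1387% = 2.2487%
β_Bellamy = ρ·σ_i/σ_m = 0.732 × 31.91 / 23.53 = 0.9927
E(R_Bellamy) = R_f + β × MRP = 2.2487% + 0.9927 × 8.1387% = 10.33%

10.33%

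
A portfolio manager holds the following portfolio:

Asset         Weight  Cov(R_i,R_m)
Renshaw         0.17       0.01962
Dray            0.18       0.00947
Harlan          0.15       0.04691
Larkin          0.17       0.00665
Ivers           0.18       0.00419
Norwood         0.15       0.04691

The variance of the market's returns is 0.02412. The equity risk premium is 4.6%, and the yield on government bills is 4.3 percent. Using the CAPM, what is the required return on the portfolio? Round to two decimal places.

8.30%

β_Renshaw = 0.01962 / 0.02412 = 0.8134
β_Dray = 0.00947 / 0.02412 = 0.3926
β_Harlan = 0.04691 / 0.02412 = 1.9449
β_Larkin = 0.00665 / 0.02412 = 0.2757
β_Ivers = 0.00419 / 0.02412 = 0.1737
β_Norwood = 0.04691 / 0.02412 = 1.9449
β_P = Σ w_i β_i = 0.17×0.8134 + 0.18×0.3926 + 0.15×1.9449 + 0.17×0.2757 + 0.18×0.1737 + 0.15×1.9449 = 0.8706
E(R_P) = R_f + β_P × MRP = 4.3% + 0.8706 × 4.6% = 8.30%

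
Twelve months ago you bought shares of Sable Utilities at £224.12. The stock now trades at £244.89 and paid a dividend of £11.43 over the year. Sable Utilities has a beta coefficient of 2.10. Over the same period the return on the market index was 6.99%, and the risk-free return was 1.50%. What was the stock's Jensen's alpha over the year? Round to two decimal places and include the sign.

Realised HPR = (P1 + D1 − P0) / P0 = (244.89 + 11.43 − 224.12) / 224.12 = 32.20 / 224.12 = 14.3673%
MRP = 6.99% − 1.50% = 5.49%
CAPM required = R_f + β·MRP = 1.50% + 2.10 × 5.49% = 13.0290%
α = realised − required = 14.3673% − 13.0290% = +1.34%

+1.34%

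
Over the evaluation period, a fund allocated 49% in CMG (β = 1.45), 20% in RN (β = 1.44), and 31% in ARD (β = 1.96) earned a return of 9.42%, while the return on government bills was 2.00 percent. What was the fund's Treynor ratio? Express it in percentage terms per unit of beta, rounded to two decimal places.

4.62%

β_P = 0.49×1.45 + 0.20×1.44 + 0.31×1.96 = 1.6061
Treynor = (R_P − R_f) / β_P = (9.42% − 2.00%) / 1.6061 = 7.42% / 1.6061 = 4.62%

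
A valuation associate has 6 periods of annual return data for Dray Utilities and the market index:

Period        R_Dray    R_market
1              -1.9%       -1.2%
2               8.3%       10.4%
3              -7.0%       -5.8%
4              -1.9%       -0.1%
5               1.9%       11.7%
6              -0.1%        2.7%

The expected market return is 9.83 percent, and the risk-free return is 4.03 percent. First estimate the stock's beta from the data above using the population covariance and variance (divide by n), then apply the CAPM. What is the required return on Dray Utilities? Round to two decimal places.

Mean R_i = (-1.9 + 8.3 − 7.0 − 1.9 + 1.9 − 0.1) / 6 = -0.1167%
Mean R_m = (-1.2 + 10.4 − 5.8 − 0.1 + 11.7 + 2.7) / 6 = 2.9500%
Σ(R_i − R̄_i)(R_m − R̄_m) = 153.4150  ⇒  Cov = 153.4150 / 6 = 25.5692
Σ(R_m − R̄_m)² = 235.2150  ⇒  Var(R_m) = 235.2150 / 6 = 39.2025
β = Cov / Var(R_m) = 25.5692 / 39.2025 = 0.6522
MRP = 9.83% − 4.03% = 5.80%
E(R) = R_f + β × MRP = 4.03% + 0.6522 × 5.80% = 7.81%

7.81%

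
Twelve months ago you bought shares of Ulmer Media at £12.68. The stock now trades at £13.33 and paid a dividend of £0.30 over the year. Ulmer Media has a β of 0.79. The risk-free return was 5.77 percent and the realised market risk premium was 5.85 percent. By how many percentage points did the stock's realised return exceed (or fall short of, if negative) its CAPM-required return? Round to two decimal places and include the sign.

Realised HPR = (P1 + D1 − P0) / P0 = (13.33 + 0.30 − 12.68) / 12.68 = 0.95 / 12.68 = 7.4921%
CAPM required = R_f + β·MRP = 5.77% + 0.79 × 5.85% = 10.3915%
α = realised − required = 7.4921% − 10.3915% = -2.90%

-2.90%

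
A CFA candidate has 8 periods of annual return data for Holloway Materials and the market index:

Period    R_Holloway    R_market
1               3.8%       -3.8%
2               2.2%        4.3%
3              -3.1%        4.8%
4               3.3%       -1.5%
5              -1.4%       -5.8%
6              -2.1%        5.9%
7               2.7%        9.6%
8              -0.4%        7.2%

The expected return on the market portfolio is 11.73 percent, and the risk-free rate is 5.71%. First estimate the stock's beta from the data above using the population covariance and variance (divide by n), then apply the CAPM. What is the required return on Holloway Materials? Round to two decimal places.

Mean R_i = (3.8 + 2.2 − 3.1 + 3.3 − 1.4 − 2.1 + 2.7 − 0.4) / 8 = 0.6250%
Mean R_m = (-3.8 + 4.3 + 4.8 − 1.5 − 5.8 + 5.9 + 9.6 + 7.2) / 8 = 2.5875%
Σ(R_i − R̄_i)(R_m − R̄_m) = -18.9775  ⇒  Cov = -18.9775 / 8 = -2.3722
Σ(R_m − R̄_m)² = 217.1088  ⇒  Var(R_m) = 217.1088 / 8 = 27.1386
β = Cov / Var(R_m) = -2.3722 / 27.1386 = -0.0874
MRP = 11.73% − 5.71% = 6.02%
E(R) = R_f + β × MRP = 5.71% + -0.0874 × 6.02% = 5.18%

5.18%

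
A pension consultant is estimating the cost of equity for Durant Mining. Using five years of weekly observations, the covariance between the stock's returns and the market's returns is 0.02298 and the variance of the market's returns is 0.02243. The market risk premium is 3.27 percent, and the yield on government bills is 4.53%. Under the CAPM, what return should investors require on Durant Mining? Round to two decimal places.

β = Cov(R_i, R_m) / Var(R_m) = 0.02298 / 0.02243 = 1.0245
E(R) = R_f + β × MRP = 4.53% + 1.0245 × 3.27% = 7.88%

7.88%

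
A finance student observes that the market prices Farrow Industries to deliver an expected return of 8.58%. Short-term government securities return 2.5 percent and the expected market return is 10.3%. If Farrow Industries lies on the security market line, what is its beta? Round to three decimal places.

MRP = 10.3% − 2.5% = 7.80%
β = (E(R) − R_f) / MRP = (8.58% − 2.5%) / 7.8% = 6.08% / 7.8% = 0.779

0.779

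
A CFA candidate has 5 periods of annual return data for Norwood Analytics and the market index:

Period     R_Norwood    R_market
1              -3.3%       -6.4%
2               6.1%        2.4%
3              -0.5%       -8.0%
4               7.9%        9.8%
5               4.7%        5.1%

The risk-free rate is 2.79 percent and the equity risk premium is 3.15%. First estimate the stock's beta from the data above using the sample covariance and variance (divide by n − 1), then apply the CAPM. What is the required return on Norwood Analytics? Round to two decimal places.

Mean R_i = (-3.3 + 6.1 − 0.5 + 7.9 + 4.7) / 5 = 2.9800%
Mean R_m = (-6.4 + 2.4 − 8.0 + 9.8 + 5.1) / 5 = 0.5800%
Σ(R_i − R̄_i)(R_m − R̄_m) = 132.5080  ⇒  Cov = 132.5080 / 4 = 33.1270
Σ(R_m − R̄_m)² = 231.0880  ⇒  Var(R_m) = 231.0880 / 4 = 57.7720
β = Cov / Var(R_m) = 33.1270 / 57.7720 = 0.5734
E(R) = R_f + β × MRP = 2.79% + 0.5734 × 3.15% = 4.60%

4.60%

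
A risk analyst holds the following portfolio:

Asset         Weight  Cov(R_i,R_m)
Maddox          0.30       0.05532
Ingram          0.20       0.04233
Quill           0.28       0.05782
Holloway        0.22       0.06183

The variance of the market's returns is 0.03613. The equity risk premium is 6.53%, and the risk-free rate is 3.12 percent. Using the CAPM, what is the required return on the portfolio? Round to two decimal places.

β_Maddox = 0.05532 / 0.03613 = 1.5311
β_Ingram = 0.04233 / 0.03613 = 1.1716
β_Quill = 0.05782 / 0.03613 = 1.6003
β_Holloway = 0.06183 / 0.03613 = 1.7113
β_P = Σ w_i β_i = 0.30×1.5311 + 0.20×1.1716 + 0.28×1.6003 + 0.22×1.7113 = 1.5182
E(R_P) = R_f + β_P × MRP = 3.12% + 1.5182 × 6.53% = 13.03%

13.03%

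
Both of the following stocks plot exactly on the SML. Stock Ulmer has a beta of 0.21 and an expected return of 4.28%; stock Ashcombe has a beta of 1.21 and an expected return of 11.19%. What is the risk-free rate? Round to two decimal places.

Both satisfy E(R) = R_f + β·MRP, so the slope of the SML is
MRP = (11.19% − 4.28%) / (1.21 − 0.21) = 6.91% / 1.00 = 6.9100%
R_f = E(R_Ulmer) − β_Ulmer·MRP = 4.28% − 0.21 × 6.9100% = 2.8289%

2.83%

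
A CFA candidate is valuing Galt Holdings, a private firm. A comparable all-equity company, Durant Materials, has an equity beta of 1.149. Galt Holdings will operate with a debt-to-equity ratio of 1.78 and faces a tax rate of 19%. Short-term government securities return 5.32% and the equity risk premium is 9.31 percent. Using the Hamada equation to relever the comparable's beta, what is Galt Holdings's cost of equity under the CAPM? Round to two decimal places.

β_L = β_U × [1 + (1 − t)(D/E)] = 1.149 × [1 + (1 − 0.19) × 1.78]
    = 1.149 × [1 + 0.81 × 1.78] = 1.149 × 2.4418 = 2.8056
E(R) = R_f + β_L × MRP = 5.32% + 2.8056 × 9.31% = 31.44%

31.44%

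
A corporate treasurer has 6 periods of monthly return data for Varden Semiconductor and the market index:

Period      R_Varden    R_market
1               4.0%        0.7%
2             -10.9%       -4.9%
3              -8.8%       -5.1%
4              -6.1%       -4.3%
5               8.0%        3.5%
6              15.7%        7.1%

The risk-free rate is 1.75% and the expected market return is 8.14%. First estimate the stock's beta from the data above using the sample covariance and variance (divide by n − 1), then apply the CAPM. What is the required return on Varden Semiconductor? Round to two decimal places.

Mean R_i = (4.0 − 10.9 − 8.8 − 6.1 + 8.0 + 15.7) / 6 = 0.3167%
Mean R_m = (0.7 − 4.9 − 5.1 − 4.3 + 3.5 + 7.1) / 6 = -0.5000%
Σ(R_i − R̄_i)(R_m − R̄_m) = 267.7400  ⇒  Cov = 267.7400 / 5 = 53.5480
Σ(R_m − R̄_m)² = 130.1600  ⇒  Var(R_m) = 130.1600 / 5 = 26.0320
β = Cov / Var(R_m) = 53.5480 / 26.0320 = 2.0570
MRP = 8.14% − 1.75% = 6.39%
E(R) = R_f + β × MRP = 1.75% + 2.0570 × 6.39% = 14.89%

14.89%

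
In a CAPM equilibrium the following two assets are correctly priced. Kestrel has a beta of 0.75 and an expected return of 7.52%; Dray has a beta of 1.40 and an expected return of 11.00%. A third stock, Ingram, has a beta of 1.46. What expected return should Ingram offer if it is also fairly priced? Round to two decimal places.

MRP (SML slope) = (11.00% − 7.52%) / (1.40 − 0.75) = 3.48% / 0.65 = 5.3538%
R_f (intercept) = 7.52% − 0.75 × 5.3538% = 3.5047%
E(R_Ingram) = R_f + β × MRP = 3.5047% + 1.46 × 5.3538% = 11.32%

11.32%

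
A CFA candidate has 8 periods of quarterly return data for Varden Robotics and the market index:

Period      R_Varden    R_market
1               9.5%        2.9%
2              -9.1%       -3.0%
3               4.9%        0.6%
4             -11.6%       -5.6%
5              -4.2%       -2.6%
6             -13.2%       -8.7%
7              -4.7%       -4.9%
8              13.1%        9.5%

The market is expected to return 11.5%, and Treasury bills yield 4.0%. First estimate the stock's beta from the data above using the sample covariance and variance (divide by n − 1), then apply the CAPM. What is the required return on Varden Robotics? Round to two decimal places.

Mean R_i = (9.5 − 9.1 + 4.9 − 11.6 − 4.2 − 13.2 − 4.7 + 13.1) / 8 = -1.9125%
Mean R_m = (2.9 − 3.0 + 0.6 − 5.6 − 2.6 − 8.7 − 4.9 + 9.5) / 8 = -1.4750%
Σ(R_i − R̄_i)(R_m − R̄_m) = 373.4225  ⇒  Cov = 373.4225 / 7 = 53.3461
Σ(R_m − R̄_m)² = 228.4350  ⇒  Var(R_m) = 228.4350 / 7 = 32.6336
β = Cov / Var(R_m) = 53.3461 / 32.6336 = 1.6347
MRP = 11.5% − 4.0% = 7.50%
E(R) = R_f + β × MRP = 4.0% + 1.6347 × 7.5% = 16.26%

16.26%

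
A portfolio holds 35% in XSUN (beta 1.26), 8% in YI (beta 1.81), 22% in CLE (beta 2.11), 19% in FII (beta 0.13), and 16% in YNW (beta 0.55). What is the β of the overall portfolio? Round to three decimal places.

β_P = Σ w_i β_i = 0.35×1.26 + 0.08×1.81 + 0.22×2.11 + 0.19×0.13 + 0.16×0.55 = 1.1627

1.163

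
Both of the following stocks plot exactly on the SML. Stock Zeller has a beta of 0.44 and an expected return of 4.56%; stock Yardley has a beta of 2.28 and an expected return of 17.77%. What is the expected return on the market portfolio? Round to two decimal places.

Both satisfy E(R) = R_f + β·MRP, so the slope of the SML is
MRP = (17.77% − 4.56%) / (2.28 − 0.44) = 13.21% / 1.84 = 7.1793%
R_f = E(R_Zeller) − β_Zeller·MRP = 4.56% − 0.44 × 7.1793% = 1.4011%
E(R_m) = R_f + MRP = 1.4011% + 7.1793% = 8.58%

8.58%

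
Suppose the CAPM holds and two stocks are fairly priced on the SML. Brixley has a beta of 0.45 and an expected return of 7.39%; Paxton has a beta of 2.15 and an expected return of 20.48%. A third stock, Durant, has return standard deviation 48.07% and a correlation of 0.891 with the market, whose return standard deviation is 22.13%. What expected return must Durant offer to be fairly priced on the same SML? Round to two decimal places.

MRP = (20.48% − 7.39%) / (2.15 − 0.45) = 7.7000%
R_f = 7.39% − 0.45 × 7.7000% = 3.9250%
β_Durant = ρ·σ_i/σ_m = 0.891 × 48.07 / 22.13 = 1.9354
E(R_Durant) = R_f + β × MRP = 3.9250% + 1.9354 × 7.7000% = 18.83%

18.83%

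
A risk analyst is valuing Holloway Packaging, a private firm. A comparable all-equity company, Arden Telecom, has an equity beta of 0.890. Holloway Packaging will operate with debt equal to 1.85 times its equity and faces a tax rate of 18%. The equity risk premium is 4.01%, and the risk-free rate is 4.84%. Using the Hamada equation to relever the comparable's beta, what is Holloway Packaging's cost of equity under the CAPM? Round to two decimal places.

13.82%

β_L = β_U × [1 + (1 − t)(D/E)] = 0.890 × [1 + (1 − 0.18) × 1.85]
    = 0.890 × [1 + 0.82 × 1.85] = 0.890 × 2.5170 = 2.2401
E(R) = R_f + β_L × MRP = 4.84% + 2.2401 × 4.01% = 13.82%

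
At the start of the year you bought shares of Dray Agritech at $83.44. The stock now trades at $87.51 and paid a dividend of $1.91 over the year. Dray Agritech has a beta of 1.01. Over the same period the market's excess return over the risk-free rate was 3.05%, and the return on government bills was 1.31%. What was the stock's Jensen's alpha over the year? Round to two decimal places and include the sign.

+2.78%

Realised HPR = (P1 + D1 − P0) / P0 = (87.51 + 1.91 − 83.44) / 83.44 = 5.98 / 83.44 = 7.1668%
CAPM required = R_f + β·MRP = 1.31% + 1.01 × 3.05% = 4.3905%
α = realised − required = 7.1668% − 4.3905% = +2.78%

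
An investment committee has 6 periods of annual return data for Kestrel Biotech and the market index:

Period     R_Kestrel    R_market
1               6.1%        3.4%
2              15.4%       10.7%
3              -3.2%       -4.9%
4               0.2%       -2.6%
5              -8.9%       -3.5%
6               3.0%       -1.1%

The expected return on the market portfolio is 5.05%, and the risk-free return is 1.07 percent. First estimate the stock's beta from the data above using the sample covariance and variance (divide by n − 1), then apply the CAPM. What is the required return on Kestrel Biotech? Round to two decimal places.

Mean R_i = (6.1 + 15.4 − 3.2 + 0.2 − 8.9 + 3.0) / 6 = 2.1000%
Mean R_m = (3.4 + 10.7 − 4.9 − 2.6 − 3.5 − 1.1) / 6 = 0.3333%
Σ(R_i − R̄_i)(R_m − R̄_m) = 224.3300  ⇒  Cov = 224.3300 / 5 = 44.8660
Σ(R_m − R̄_m)² = 169.6133  ⇒  Var(R_m) = 169.6133 / 5 = 33.9227
β = Cov / Var(R_m) = 44.8660 / 33.9227 = 1.3226
MRP = 5.05% − 1.07% = 3.98%
E(R) = R_f + β × MRP = 1.07% + 1.3226 × 3.98% = 6.33%

6.33%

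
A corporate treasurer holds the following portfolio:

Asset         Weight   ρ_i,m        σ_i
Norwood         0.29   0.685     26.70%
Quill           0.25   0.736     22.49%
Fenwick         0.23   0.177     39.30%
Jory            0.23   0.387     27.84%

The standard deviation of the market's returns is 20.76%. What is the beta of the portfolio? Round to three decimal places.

β_Norwood = 0.685 × 26.70% / 20.76% = 0.8810
β_Quill = 0.736 × 22.49% / 20.76% = 0.7973
β_Fenwick = 0.177 × 39.30% / 20.76% = 0.3351
β_Jory = 0.387 × 27.84% / 20.76% = 0.5190
β_P = Σ w_i β_i = 0.29×0.8810 + 0.25×0.7973 + 0.23×0.3351 + 0.23×0.5190 = 0.6513

0.651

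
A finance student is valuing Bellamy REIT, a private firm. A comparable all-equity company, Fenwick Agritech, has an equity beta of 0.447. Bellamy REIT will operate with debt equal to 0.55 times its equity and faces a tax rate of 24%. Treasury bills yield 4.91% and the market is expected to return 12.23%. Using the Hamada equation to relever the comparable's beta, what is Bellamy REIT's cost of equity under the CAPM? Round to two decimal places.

β_L = β_U × [1 + (1 − t)(D/E)] = 0.447 × [1 + (1 − 0.24) × 0.55]
    = 0.447 × [1 + 0.76 × 0.55] = 0.447 × 1.4180 = 0.6338
MRP = 12.23% − 4.91% = 7.32%
E(R) = R_f + β_L × MRP = 4.91% + 0.6338 × 7.32% = 9.55%

9.55%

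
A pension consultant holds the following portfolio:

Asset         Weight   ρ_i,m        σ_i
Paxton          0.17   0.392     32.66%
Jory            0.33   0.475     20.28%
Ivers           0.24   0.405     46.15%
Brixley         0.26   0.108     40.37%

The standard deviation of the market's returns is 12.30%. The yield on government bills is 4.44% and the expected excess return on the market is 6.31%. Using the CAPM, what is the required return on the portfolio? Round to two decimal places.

β_Paxton = 0.392 × 32.66% / 12.30% = 1.0409
β_Jory = 0.475 × 20.28% / 12.30% = 0.7832
β_Ivers = 0.405 × 46.15% / 12.30% = 1.5196
β_Brixley = 0.108 × 40.37% / 12.30% = 0.3545
β_P = Σ w_i β_i = 0.17×1.0409 + 0.33×0.7832 + 0.24×1.5196 + 0.26×0.3545 = 0.8923
E(R_P) = R_f + β_P × MRP = 4.44% + 0.8923 × 6.31% = 10.07%

10.07%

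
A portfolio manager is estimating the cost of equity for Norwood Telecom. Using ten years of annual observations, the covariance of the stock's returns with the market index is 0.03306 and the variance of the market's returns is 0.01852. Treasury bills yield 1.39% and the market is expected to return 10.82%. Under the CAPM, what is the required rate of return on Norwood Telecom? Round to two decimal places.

18.22%

β = Cov(R_i, R_m) / Var(R_m) = 0.03306 / 0.01852 = 1.7851
MRP = 10.82% − 1.39% = 9.43%
E(R) = R_f + β × MRP = 1.39% + 1.7851 × 9.43% = 18.22%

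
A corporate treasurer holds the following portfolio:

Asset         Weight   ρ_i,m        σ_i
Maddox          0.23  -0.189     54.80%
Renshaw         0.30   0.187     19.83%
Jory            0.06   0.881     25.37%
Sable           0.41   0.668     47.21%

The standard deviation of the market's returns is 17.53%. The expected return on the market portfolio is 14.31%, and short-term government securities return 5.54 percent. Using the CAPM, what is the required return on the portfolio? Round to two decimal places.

β_Maddox = -0.189 × 54.80% / 17.53% = -0.5908
β_Renshaw = 0.187 × 19.83% / 17.53% = 0.2115
β_Jory = 0.881 × 25.37% / 17.53% = 1.2750
β_Sable = 0.668 × 47.21% / 17.53% = 1.7990
β_P = Σ w_i β_i = 0.23×-0.5908 + 0.30×0.2115 + 0.06×1.2750 + 0.41×1.7990 = 0.7417
MRP = 14.31% − 5.54% = 8.77%
E(R_P) = R_f + β_P × MRP = 5.54% + 0.7417 × 8.77% = 12.04%

12.04%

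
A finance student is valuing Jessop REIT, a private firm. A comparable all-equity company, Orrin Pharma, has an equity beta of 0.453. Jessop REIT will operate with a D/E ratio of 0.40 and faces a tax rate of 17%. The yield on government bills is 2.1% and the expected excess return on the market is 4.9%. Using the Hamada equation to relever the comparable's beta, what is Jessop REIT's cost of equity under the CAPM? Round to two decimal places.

β_L = β_U × [1 + (1 − t)(D/E)] = 0.453 × [1 + (1 − 0.17) × 0.40]
    = 0.453 × [1 + 0.83 × 0.40] = 0.453 × 1.3320 = 0.6034
E(R) = R_f + β_L × MRP = 2.1% + 0.6034 × 4.9% = 5.06%

5.06%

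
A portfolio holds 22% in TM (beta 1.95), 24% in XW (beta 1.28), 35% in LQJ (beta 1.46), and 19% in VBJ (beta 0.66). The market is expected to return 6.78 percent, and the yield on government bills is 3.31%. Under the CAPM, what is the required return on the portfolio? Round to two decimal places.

8.07%

β_P = Σ w_i β_i = 0.22×1.95 + 0.24×1.28 + 0.35×1.46 + 0.19×0.66 = 1.3726
MRP = 6.78% − 3.31% = 3.47%
E(R_P) = R_f + β_P × MRP = 3.31% + 1.3726 × 3.47% = 8.07%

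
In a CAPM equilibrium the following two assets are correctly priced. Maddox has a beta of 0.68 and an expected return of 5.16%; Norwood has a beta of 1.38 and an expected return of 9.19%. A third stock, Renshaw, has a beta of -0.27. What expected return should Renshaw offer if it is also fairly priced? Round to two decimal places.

-0.31%

MRP (SML slope) = (9.19% − 5.16%) / (1.38 − 0.68) = 4.03% / 0.70 = 5.7571%
R_f (intercept) = 5.16% − 0.68 × 5.7571% = 1.2452%
E(R_Renshaw) = R_f + β × MRP = 1.2452% + -0.27 × 5.7571% = -0.31%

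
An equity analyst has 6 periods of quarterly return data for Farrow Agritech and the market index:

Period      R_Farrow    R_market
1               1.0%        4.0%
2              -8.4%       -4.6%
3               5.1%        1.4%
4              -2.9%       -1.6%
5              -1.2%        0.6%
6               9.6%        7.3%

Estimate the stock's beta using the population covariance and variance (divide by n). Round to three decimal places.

1.380

Mean R_i = (1.0 − 8.4 + 5.1 − 2.9 − 1.2 + 9.6) / 6 = 0.5333%
Mean R_m = (4.0 − 4.6 + 1.4 − 1.6 + 0.6 + 7.3) / 6 = 1.1833%
Σ(R_i − R̄_i)(R_m − R̄_m) = 119.9933  ⇒  Cov = 119.9933 / 6 = 19.9989
Σ(R_m − R̄_m)² = 86.9283  ⇒  Var(R_m) = 86.9283 / 6 = 14.4881
β = Cov / Var(R_m) = 19.9989 / 14.4881 = 1.3804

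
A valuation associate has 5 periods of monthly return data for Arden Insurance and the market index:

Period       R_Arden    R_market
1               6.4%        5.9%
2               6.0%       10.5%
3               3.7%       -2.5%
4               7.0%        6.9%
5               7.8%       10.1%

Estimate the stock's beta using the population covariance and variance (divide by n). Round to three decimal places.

0.251

Mean R_i = (6.4 + 6.0 + 3.7 + 7.0 + 7.8) / 5 = 6.1800%
Mean R_m = (5.9 + 10.5 − 2.5 + 6.9 + 10.1) / 5 = 6.1800%
Σ(R_i − R̄_i)(R_m − R̄_m) = 27.6280  ⇒  Cov = 27.6280 / 5 = 5.5256
Σ(R_m − R̄_m)² = 109.9680  ⇒  Var(R_m) = 109.9680 / 5 = 21.9936
β = Cov / Var(R_m) = 5.5256 / 21.9936 = 0.2512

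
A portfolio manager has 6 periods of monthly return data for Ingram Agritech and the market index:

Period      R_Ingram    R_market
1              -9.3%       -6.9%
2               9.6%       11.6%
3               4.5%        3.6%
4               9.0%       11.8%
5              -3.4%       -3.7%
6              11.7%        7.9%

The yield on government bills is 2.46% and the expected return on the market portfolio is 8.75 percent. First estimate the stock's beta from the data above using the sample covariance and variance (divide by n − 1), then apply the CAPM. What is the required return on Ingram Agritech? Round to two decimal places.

8.78%

Mean R_i = (-9.3 + 9.6 + 4.5 + 9.0 − 3.4 + 11.7) / 6 = 3.6833%
Mean R_m = (-6.9 + 11.6 + 3.6 + 11.8 − 3.7 + 7.9) / 6 = 4.0500%
Σ(R_i − R̄_i)(R_m − R̄_m) = 313.4350  ⇒  Cov = 313.4350 / 5 = 62.6870
Σ(R_m − R̄_m)² = 312.0550  ⇒  Var(R_m) = 312.0550 / 5 = 62.4110
β = Cov / Var(R_m) = 62.6870 / 62.4110 = 1.0044
MRP = 8.75% − 2.46% = 6.29%
E(R) = R_f + β × MRP = 2.46% + 1.0044 × 6.29% = 8.78%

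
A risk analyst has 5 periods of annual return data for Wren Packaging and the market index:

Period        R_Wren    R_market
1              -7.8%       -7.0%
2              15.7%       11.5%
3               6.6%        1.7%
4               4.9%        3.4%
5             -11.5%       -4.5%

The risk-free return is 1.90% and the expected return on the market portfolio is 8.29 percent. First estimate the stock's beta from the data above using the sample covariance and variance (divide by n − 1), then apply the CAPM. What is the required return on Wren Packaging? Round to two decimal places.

Mean R_i = (-7.8 + 15.7 + 6.6 + 4.9 − 11.5) / 5 = 1.5800%
Mean R_m = (-7.0 + 11.5 + 1.7 + 3.4 − 4.5) / 5 = 1.0200%
Σ(R_i − R̄_i)(R_m − R̄_m) = 306.7220  ⇒  Cov = 306.7220 / 4 = 76.6805
Σ(R_m − R̄_m)² = 210.7480  ⇒  Var(R_m) = 210.7480 / 4 = 52.6870
β = Cov / Var(R_m) = 76.6805 / 52.6870 = 1.4554
MRP = 8.29% − 1.90% = 6.39%
E(R) = R_f + β × MRP = 1.90% + 1.4554 × 6.39% = 11.20%

11.20%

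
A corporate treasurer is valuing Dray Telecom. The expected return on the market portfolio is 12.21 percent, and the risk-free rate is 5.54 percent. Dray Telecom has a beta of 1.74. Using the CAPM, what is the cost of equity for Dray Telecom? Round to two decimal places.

17.15%

Market risk premium = E(R_m) − R_f = 12.21% − 5.54% = 6.67%
E(R) = R_f + β × MRP = 5.54% + 1.74 × 6.67% = 17.15%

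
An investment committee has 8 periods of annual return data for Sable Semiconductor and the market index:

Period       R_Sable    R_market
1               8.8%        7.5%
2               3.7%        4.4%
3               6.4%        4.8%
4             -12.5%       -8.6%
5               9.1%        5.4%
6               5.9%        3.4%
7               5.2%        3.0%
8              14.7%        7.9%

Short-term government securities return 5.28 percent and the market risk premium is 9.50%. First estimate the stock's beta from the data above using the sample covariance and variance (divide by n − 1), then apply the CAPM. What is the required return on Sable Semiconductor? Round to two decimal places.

19.31%

Mean R_i = (8.8 + 3.7 + 6.4 − 12.5 + 9.1 + 5.9 + 5.2 + 14.7) / 8 = 5.1625%
Mean R_m = (7.5 + 4.4 + 4.8 − 8.6 + 5.4 + 3.4 + 3.0 + 7.9) / 8 = 3.4750%
Σ(R_i − R̄_i)(R_m − R̄_m) = 277.9125  ⇒  Cov = 277.9125 / 7 = 39.7018
Σ(R_m − R̄_m)² = 188.1350  ⇒  Var(R_m) = 188.1350 / 7 = 26.8764
β = Cov / Var(R_m) = 39.7018 / 26.8764 = 1.4772
E(R) = R_f + β × MRP = 5.28% + 1.4772 × 9.50% = 19.31%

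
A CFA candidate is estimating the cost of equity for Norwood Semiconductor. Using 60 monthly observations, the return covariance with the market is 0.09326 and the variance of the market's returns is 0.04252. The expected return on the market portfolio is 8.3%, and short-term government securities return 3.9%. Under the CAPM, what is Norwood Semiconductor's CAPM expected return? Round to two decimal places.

β = Cov(R_i, R_m) / Var(R_m) = 0.09326 / 0.04252 = 2.1933
MRP = 8.3% − 3.9% = 4.40%
E(R) = R_f + β × MRP = 3.9% + 2.1933 × 4.4% = 13.55%

13.55%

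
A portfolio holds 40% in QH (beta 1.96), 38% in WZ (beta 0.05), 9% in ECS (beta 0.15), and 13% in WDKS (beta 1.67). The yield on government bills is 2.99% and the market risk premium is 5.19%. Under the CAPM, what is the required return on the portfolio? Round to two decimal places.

8.35%

β_P = Σ w_i β_i = 0.40×1.96 + 0.38×0.05 + 0.09×0.15 + 0.13×1.67 = 1.0336
E(R_P) = R_f + β_P × MRP = 2.99% + 1.0336 × 5.19% = 8.35%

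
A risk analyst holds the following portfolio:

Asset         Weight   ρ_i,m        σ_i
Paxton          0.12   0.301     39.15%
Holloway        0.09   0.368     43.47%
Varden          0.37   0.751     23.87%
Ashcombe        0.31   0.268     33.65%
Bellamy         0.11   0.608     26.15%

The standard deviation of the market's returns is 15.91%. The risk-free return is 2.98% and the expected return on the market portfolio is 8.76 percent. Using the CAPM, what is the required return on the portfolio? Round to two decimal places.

β_Paxton = 0.301 × 39.15% / 15.91% = 0.7407
β_Holloway = 0.368 × 43.47% / 15.91% = 1.0055
β_Varden = 0.751 × 23.87% / 15.91% = 1.1267
β_Ashcombe = 0.268 × 33.65% / 15.91% = 0.5668
β_Bellamy = 0.608 × 26.15% / 15.91% = 0.9993
β_P = Σ w_i β_i = 0.12×0.7407 + 0.09×1.0055 + 0.37×1.1267 + 0.31×0.5668 + 0.11×0.9993 = 0.8819
MRP = 8.76% − 2.98% = 5.78%
E(R_P) = R_f + β_P × MRP = 2.98% + 0.8819 × 5.78% = 8.08%

8.08%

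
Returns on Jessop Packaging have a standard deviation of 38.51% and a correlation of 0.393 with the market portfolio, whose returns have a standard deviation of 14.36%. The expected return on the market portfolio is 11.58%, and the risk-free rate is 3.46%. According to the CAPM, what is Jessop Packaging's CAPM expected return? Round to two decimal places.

β = ρ × σ_i / σ_m = 0.393 × 38.51% / 14.36% = 1.0539
MRP = 11.58% − 3.46% = 8.12%
E(R) = 3.46% + 1.0539 × 8.12% = 12.02%

12.02%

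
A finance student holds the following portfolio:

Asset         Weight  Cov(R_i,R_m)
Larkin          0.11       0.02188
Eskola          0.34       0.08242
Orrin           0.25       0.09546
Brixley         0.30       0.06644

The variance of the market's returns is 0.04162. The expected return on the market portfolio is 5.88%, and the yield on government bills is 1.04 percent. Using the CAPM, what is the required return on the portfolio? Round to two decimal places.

β_Larkin = 0.02188 / 0.04162 = 0.5257
β_Eskola = 0.08242 / 0.04162 = 1.9803
β_Orrin = 0.09546 / 0.04162 = 2.2936
β_Brixley = 0.06644 / 0.04162 = 1.5963
β_P = Σ w_i β_i = 0.11×0.5257 + 0.34×1.9803 + 0.25×2.2936 + 0.30×1.5963 = 1.7834
MRP = 5.88% − 1.04% = 4.84%
E(R_P) = R_f + β_P × MRP = 1.04% + 1.7834 × 4.84% = 9.67%

9.67%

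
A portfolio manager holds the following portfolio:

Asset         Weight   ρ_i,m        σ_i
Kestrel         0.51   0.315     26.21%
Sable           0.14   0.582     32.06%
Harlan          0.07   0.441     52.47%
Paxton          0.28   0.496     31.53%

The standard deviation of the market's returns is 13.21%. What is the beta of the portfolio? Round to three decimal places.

β_Kestrel = 0.315 × 26.21% / 13.21% = 0.6250
β_Sable = 0.582 × 32.06% / 13.21% = 1.4125
β_Harlan = 0.441 × 52.47% / 13.21% = 1.7516
β_Paxton = 0.496 × 31.53% / 13.21% = 1.1839
β_P = Σ w_i β_i = 0.51×0.6250 + 0.14×1.4125 + 0.07×1.7516 + 0.28×1.1839 = 0.9706

0.971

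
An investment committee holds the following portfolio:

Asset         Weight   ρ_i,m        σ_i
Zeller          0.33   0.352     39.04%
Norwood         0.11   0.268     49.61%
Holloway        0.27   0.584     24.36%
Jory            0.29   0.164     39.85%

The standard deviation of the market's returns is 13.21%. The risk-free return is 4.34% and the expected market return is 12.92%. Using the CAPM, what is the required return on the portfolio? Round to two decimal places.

11.96%

β_Zeller = 0.352 × 39.04% / 13.21% = 1.0403
β_Norwood = 0.268 × 49.61% / 13.21% = 1.0065
β_Holloway = 0.584 × 24.36% / 13.21% = 1.0769
β_Jory = 0.164 × 39.85% / 13.21% = 0.4947
β_P = Σ w_i β_i = 0.33×1.0403 + 0.11×1.0065 + 0.27×1.0769 + 0.29×0.4947 = 0.8882
MRP = 12.92% − 4.34% = 8.58%
E(R_P) = R_f + β_P × MRP = 4.34% + 0.8882 × 8.58% = 11.96%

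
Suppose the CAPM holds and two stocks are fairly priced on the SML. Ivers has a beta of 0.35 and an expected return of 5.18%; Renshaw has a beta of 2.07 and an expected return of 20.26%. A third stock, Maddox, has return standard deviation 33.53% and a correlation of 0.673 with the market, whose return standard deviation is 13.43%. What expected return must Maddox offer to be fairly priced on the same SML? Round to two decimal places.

16.84%

MRP = (20.26% − 5.18%) / (2.07 − 0.35) = 8.7674%
R_f = 5.18% − 0.35 × 8.7674% = 2.1114%
β_Maddox = ρ·σ_i/σ_m = 0.673 × 33.53 / 13.43 = 1.6802
E(R_Maddox) = R_f + β × MRP = 2.1114% + 1.6802 × 8.7674% = 16.84%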